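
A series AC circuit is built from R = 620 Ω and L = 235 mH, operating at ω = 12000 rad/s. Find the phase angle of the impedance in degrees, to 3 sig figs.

77.6°

X_L = ωL = 2820 Ω
Z = 620 + j2820 Ω
|Z| = √(620² + 2820²) = 2890 Ω
∠Z = arctan(2820/620) = 77.6°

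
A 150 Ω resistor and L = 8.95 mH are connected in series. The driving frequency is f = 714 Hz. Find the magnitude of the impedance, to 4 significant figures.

155.3 Ω

ω = 2πf = 4486 rad/s
X_L = ωL = 40.15 Ω
Z = 150.0 + j40.15 Ω
|Z| = √(150.0² + 40.15²) = 155.3 Ω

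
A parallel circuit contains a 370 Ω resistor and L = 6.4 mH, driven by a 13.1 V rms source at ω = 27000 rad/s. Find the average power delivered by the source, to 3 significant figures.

464 mW

X_L = ωL = 173 Ω
Parallel: admittances add. Y = 1/R + 1/(jωL)
Y = (0.00270 − j0.00579) S
|Y| = 0.00639 S → |Z| = 1/|Y| = 157 Ω, ∠Z = −∠Y = 65.0°
I = V/|Z| = 83.7 mA
P = VI cos φ = 13.1 × 0.0837 × cos(65.0°) = 464 mW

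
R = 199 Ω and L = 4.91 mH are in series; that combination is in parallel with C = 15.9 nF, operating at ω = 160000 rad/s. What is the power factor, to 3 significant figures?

X_L = ωL = 786 Ω
X_C = 1/(ωC) = 393 Ω
Branch 1 (R+jX_L): Z₁ = 199 + j786 Ω, |Z₁| = 810 Ω
Branch 2 (−jX_C): Z₂ = −j393 Ω
Parallel: Z = Z₁Z₂/(Z₁+Z₂), |Z| = 724 Ω, ∠Z = -77.3°
cos φ = cos(-77.3°) = 0.219

0.219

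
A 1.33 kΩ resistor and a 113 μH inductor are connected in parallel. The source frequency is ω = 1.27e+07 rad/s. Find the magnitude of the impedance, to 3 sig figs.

X_L = ωL = 1440 Ω
Parallel: admittances add. Y = 1/R + 1/(jωL)
Y = (0.000752 − j0.000697) S
|Y| = 0.00103 S → |Z| = 1/|Y| = 975 Ω, ∠Z = −∠Y = 42.8°

975 Ω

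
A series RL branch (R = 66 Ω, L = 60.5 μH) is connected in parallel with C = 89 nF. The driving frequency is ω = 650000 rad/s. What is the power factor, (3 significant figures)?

X_L = ωL = 39.3 Ω
X_C = 1/(ωC) = 17.3 Ω
Branch 1 (R+jX_L): Z₁ = 66.0 + j39.3 Ω, |Z₁| = 76.8 Ω
Branch 2 (−jX_C): Z₂ = −j17.3 Ω
Parallel: Z = Z₁Z₂/(Z₁+Z₂), |Z| = 19.1 Ω, ∠Z = -77.7°
cos φ = cos(-77.7°) = 0.213

0.213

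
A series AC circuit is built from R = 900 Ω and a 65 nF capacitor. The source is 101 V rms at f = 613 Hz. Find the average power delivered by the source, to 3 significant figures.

ω = 2πf = 3852 rad/s
X_C = 1/(ωC) = 3990 Ω
Z = 900 − j3990 Ω
|Z| = √(900² + 3990²) = 4090 Ω
∠Z = arctan(-3990/900) = -77.3°
I = V/|Z| = 24.7 mA
P = VI cos φ = 101 × 0.0247 × cos(-77.3°) = 548 mW

548 mW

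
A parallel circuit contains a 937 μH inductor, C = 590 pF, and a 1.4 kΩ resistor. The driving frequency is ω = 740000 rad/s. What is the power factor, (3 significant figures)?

X_L = ωL = 693 Ω
X_C = 1/(ωC) = 2290 Ω
Parallel: admittances add. Y = 1/R + 1/(jωL) + jωC
Y = (0.000714 − j0.00101) S
|Y| = 0.00123 S → |Z| = 1/|Y| = 811 Ω, ∠Z = −∠Y = 54.6°
cos φ = cos(54.6°) = 0.579

0.579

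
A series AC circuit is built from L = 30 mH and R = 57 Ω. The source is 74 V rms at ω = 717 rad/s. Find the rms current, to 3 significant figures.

X_L = ωL = 21.5 Ω
Z = 57.0 + j21.5 Ω
|Z| = √(57.0² + 21.5²) = 60.9 Ω
I = V/|Z| = 74/60.9 = 1.21 A

1.21 A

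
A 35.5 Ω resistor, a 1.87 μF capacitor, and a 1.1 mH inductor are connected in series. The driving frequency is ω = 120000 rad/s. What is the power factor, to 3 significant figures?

0.268

X_L = ωL = 132 Ω
X_C = 1/(ωC) = 4.46 Ω
Net reactance X = X_L − X_C = 128 Ω
Z = 35.5 + j128 Ω
|Z| = √(35.5² + 128²) = 132 Ω
∠Z = arctan(128/35.5) = 74.4°
cos φ = cos(74.4°) = 0.268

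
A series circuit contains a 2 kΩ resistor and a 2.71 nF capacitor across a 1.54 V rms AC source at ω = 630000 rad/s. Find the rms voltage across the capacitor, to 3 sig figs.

X_C = 1/(ωC) = 586 Ω
Z = 2000 − j586 Ω
|Z| = √(2000² + 586²) = 2080 Ω
I = V/|Z| = 739 μA
V_C = I·|Z_C| = 0.000739 × 586 = 0.433 V

0.433 V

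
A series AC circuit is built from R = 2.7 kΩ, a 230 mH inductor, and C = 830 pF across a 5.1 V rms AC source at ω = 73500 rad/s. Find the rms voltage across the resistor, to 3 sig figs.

X_L = ωL = 16900 Ω
X_C = 1/(ωC) = 16400 Ω
Net reactance X = X_L − X_C = 513 Ω
Z = 2700 + j513 Ω
|Z| = √(2700² + 513²) = 2750 Ω
I = V/|Z| = 1.86 mA
V_R = I·|Z_R| = 0.00186 × 2700 = 5.01 V

5.01 V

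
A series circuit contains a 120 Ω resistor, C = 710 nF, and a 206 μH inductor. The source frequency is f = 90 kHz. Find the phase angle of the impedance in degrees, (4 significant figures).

ω = 2πf = 565500 rad/s
X_L = ωL = 116.5 Ω
X_C = 1/(ωC) = 2.491 Ω
Net reactance X = X_L − X_C = 114.0 Ω
Z = 120.0 + j114.0 Ω
|Z| = √(120.0² + 114.0²) = 165.5 Ω
∠Z = arctan(114.0/120.0) = 43.53°

43.53°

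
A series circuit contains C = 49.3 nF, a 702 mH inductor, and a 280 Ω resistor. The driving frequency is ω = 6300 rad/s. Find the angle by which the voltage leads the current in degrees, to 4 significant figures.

76.90°

X_L = ωL = 4423 Ω
X_C = 1/(ωC) = 3220 Ω
Net reactance X = X_L − X_C = 1203 Ω
Z = 280.0 + j1203 Ω
|Z| = √(280.0² + 1203²) = 1235 Ω
∠Z = arctan(1203/280.0) = 76.90°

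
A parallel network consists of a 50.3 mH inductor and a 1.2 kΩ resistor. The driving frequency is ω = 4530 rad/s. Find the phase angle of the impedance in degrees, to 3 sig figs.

79.2°

X_L = ωL = 228 Ω
Parallel: admittances add. Y = 1/R + 1/(jωL)
Y = (0.000833 − j0.00439) S
|Y| = 0.00447 S → |Z| = 1/|Y| = 224 Ω, ∠Z = −∠Y = 79.2°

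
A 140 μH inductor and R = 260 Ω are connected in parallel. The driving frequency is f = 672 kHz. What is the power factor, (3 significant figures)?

ω = 2πf = 4.222e+06 rad/s
X_L = ωL = 591 Ω
Parallel: admittances add. Y = 1/R + 1/(jωL)
Y = (0.00385 − j0.00169) S
|Y| = 0.00420 S → |Z| = 1/|Y| = 238 Ω, ∠Z = −∠Y = 23.7°
cos φ = cos(23.7°) = 0.915

0.915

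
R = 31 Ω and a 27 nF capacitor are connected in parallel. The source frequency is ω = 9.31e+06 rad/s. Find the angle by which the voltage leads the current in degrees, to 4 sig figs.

X_C = 1/(ωC) = 3.978 Ω
Parallel: admittances add. Y = 1/R + jωC
Y = (0.03226 + j0.2514) S
|Y| = 0.2534 S → |Z| = 1/|Y| = 3.946 Ω, ∠Z = −∠Y = -82.69°

-82.69°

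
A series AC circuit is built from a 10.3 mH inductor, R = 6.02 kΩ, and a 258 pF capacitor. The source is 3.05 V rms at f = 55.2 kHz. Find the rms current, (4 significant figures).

ω = 2πf = 346800 rad/s
X_L = ωL = 3572 Ω
X_C = 1/(ωC) = 11180 Ω
Net reactance X = X_L − X_C = -7603 Ω
Z = 6020 − j7603 Ω
|Z| = √(6020² + 7603²) = 9698 Ω
I = V/|Z| = 3.05/9698 = 314.5 μA

314.5 μA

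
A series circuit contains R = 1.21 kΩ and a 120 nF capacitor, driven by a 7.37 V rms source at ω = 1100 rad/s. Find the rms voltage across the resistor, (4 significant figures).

1.162 V

X_C = 1/(ωC) = 7576 Ω
Z = 1210 − j7576 Ω
|Z| = √(1210² + 7576²) = 7672 Ω
I = V/|Z| = 960.7 μA
V_R = I·|Z_R| = 0.0009607 × 1210 = 1.162 V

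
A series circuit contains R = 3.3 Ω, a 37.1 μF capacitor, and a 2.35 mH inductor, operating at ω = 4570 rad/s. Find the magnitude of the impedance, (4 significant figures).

X_L = ωL = 10.74 Ω
X_C = 1/(ωC) = 5.898 Ω
Net reactance X = X_L − X_C = 4.841 Ω
Z = 3.300 + j4.841 Ω
|Z| = √(3.300² + 4.841²) = 5.859 Ω

5.859 Ω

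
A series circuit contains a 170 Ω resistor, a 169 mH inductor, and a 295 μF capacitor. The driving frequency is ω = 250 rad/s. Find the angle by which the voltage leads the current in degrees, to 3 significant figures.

9.58°

X_L = ωL = 42.2 Ω
X_C = 1/(ωC) = 13.6 Ω
Net reactance X = X_L − X_C = 28.7 Ω
Z = 170 + j28.7 Ω
|Z| = √(170² + 28.7²) = 172 Ω
∠Z = arctan(28.7/170) = 9.58°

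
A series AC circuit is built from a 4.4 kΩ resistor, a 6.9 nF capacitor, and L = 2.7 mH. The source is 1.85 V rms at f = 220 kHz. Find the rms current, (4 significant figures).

324.4 μA

ω = 2πf = 1.382e+06 rad/s
X_L = ωL = 3732 Ω
X_C = 1/(ωC) = 104.8 Ω
Net reactance X = X_L − X_C = 3627 Ω
Z = 4400 + j3627 Ω
|Z| = √(4400² + 3627²) = 5702 Ω
I = V/|Z| = 1.85/5702 = 324.4 μA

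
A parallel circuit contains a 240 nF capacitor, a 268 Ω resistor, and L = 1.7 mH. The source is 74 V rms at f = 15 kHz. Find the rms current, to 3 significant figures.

1.24 A

ω = 2πf = 94250 rad/s
X_L = ωL = 160 Ω
X_C = 1/(ωC) = 44.2 Ω
Parallel: admittances add. Y = 1/R + 1/(jωL) + jωC
Y = (0.00373 + j0.0164) S
|Y| = 0.0168 S → |Z| = 1/|Y| = 59.5 Ω, ∠Z = −∠Y = -77.2°
I = V/|Z| = 74/59.5 = 1.24 A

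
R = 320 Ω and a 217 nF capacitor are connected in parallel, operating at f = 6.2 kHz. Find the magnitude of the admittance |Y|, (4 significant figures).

9.013 mS

ω = 2πf = 38960 rad/s
X_C = 1/(ωC) = 118.3 Ω
Parallel: admittances add. Y = 1/R + jωC
Y = (0.003125 + j0.008453) S
|Y| = 0.009013 S → |Z| = 1/|Y| = 111.0 Ω, ∠Z = −∠Y = -69.71°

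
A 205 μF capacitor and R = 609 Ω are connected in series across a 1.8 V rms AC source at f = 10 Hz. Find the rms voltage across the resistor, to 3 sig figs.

1.79 V

ω = 2πf = 62.83 rad/s
X_C = 1/(ωC) = 77.6 Ω
Z = 609 − j77.6 Ω
|Z| = √(609² + 77.6²) = 614 Ω
I = V/|Z| = 2.93 mA
V_R = I·|Z_R| = 0.00293 × 609 = 1.79 V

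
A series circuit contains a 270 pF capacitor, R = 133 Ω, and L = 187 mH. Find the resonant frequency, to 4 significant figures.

22.40 kHz

ω₀ = 1/√(LC) = 1/√(0.187 × 2.7e-10) = 140700 rad/s
f₀ = ω₀/(2π) = 22.40 kHz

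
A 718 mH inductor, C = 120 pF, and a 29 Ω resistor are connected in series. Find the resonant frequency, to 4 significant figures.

17.15 kHz

ω₀ = 1/√(LC) = 1/√(0.718 × 1.2e-10) = 107700 rad/s
f₀ = ω₀/(2π) = 17.15 kHz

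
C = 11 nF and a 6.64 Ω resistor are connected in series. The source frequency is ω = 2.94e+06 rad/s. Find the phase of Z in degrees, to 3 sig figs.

X_C = 1/(ωC) = 30.9 Ω
Z = 6.64 − j30.9 Ω
|Z| = √(6.64² + 30.9²) = 31.6 Ω
∠Z = arctan(-30.9/6.64) = -77.9°

-77.9°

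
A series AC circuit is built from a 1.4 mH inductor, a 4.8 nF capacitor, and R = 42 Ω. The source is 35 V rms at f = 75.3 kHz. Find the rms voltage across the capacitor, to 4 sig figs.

ω = 2πf = 473100 rad/s
X_L = ωL = 662.4 Ω
X_C = 1/(ωC) = 440.3 Ω
Net reactance X = X_L − X_C = 222.0 Ω
Z = 42.00 + j222.0 Ω
|Z| = √(42.00² + 222.0²) = 226.0 Ω
I = V/|Z| = 154.9 mA
V_C = I·|Z_C| = 0.1549 × 440.3 = 68.20 V

68.20 V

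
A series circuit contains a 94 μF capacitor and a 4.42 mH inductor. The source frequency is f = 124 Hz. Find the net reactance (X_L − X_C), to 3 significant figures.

-10.2 Ω

ω = 2πf = 779.1 rad/s
X_L = ωL = 3.44 Ω
X_C = 1/(ωC) = 13.7 Ω
X = 3.44 − 13.7 = -10.2 Ω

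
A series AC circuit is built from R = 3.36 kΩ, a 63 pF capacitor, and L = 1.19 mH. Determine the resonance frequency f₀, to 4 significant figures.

581.3 kHz

ω₀ = 1/√(LC) = 1/√(0.00119 × 6.3e-11) = 3.652e+06 rad/s
f₀ = ω₀/(2π) = 581.3 kHz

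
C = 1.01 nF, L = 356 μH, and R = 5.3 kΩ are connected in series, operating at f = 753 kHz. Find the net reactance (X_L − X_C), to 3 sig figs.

1480 Ω

ω = 2πf = 4.731e+06 rad/s
X_L = ωL = 1680 Ω
X_C = 1/(ωC) = 209 Ω
X = 1680 − 209 = 1480 Ω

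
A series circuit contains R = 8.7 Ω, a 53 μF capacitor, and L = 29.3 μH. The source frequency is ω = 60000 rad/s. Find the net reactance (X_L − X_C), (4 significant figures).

1.444 Ω

X_L = ωL = 1.758 Ω
X_C = 1/(ωC) = 0.3145 Ω
X = 1.758 − 0.3145 = 1.444 Ω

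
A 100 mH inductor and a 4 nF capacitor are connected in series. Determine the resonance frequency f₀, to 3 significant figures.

ω₀ = 1/√(LC) = 1/√(0.1 × 4e-09) = 50000 rad/s
f₀ = ω₀/(2π) = 7.96 kHz

7.96 kHz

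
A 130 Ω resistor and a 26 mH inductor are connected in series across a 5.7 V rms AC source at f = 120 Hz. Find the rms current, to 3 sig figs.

ω = 2πf = 754.0 rad/s
X_L = ωL = 19.6 Ω
Z = 130 + j19.6 Ω
|Z| = √(130² + 19.6²) = 131 Ω
I = V/|Z| = 5.7/131 = 43.4 mA

43.4 mA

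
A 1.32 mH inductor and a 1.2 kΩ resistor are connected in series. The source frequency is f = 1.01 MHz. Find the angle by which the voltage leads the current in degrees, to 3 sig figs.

81.8°

ω = 2πf = 6.346e+06 rad/s
X_L = ωL = 8380 Ω
Z = 1200 + j8380 Ω
|Z| = √(1200² + 8380²) = 8460 Ω
∠Z = arctan(8380/1200) = 81.8°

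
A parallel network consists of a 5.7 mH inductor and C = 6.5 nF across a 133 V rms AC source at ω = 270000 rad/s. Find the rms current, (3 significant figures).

147 mA

X_L = ωL = 1540 Ω
X_C = 1/(ωC) = 570 Ω
Parallel: admittances add. Y = 1/(jωL) + jωC
Y = (0 + j0.00111) S
|Y| = 0.00111 S → |Z| = 1/|Y| = 905 Ω, ∠Z = −∠Y = -90.0°
I = V/|Z| = 133/905 = 147 mA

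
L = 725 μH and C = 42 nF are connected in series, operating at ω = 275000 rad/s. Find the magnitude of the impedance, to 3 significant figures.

113 Ω

X_L = ωL = 199 Ω
X_C = 1/(ωC) = 86.6 Ω
Net reactance X = X_L − X_C = 113 Ω
Z = j113 Ω
|Z| = √(0² + 113²) = 113 Ω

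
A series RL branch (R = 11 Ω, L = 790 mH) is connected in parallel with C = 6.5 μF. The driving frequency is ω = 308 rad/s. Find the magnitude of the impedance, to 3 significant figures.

X_L = ωL = 243 Ω
X_C = 1/(ωC) = 500 Ω
Branch 1 (R+jX_L): Z₁ = 11.0 + j243 Ω, |Z₁| = 244 Ω
Branch 2 (−jX_C): Z₂ = −j500 Ω
Parallel: Z = Z₁Z₂/(Z₁+Z₂), |Z| = 474 Ω, ∠Z = 85.0°

474 Ω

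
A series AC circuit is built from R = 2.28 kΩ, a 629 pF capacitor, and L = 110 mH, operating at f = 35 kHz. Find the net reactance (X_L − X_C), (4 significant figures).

ω = 2πf = 219900 rad/s
X_L = ωL = 24190 Ω
X_C = 1/(ωC) = 7229 Ω
X = 24190 − 7229 = 16960 Ω

16960 Ω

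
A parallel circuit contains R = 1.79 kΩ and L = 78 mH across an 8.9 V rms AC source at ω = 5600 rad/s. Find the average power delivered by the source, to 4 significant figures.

44.25 mW

X_L = ωL = 436.8 Ω
Parallel: admittances add. Y = 1/R + 1/(jωL)
Y = (0.0005587 − j0.002289) S
|Y| = 0.002357 S → |Z| = 1/|Y| = 424.3 Ω, ∠Z = −∠Y = 76.29°
I = V/|Z| = 20.97 mA
P = VI cos φ = 8.9 × 0.02097 × cos(76.29°) = 44.25 mW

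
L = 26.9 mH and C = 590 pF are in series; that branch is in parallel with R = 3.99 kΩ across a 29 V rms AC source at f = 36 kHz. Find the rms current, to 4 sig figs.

ω = 2πf = 226200 rad/s
X_L = ωL = 6085 Ω
X_C = 1/(ωC) = 7493 Ω
Branch 1: Z₁ = R = 3990 Ω
Branch 2 (series LC): Z₂ = j(X_L − X_C) = −j1409 Ω
Parallel: Z = Z₁Z₂/(Z₁+Z₂), |Z| = 1328 Ω, ∠Z = -70.56°
I = V/|Z| = 29/1328 = 21.83 mA

21.83 mA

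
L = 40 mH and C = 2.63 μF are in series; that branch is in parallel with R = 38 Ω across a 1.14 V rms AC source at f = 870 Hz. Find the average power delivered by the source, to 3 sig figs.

34.2 mW

ω = 2πf = 5466 rad/s
X_L = ωL = 219 Ω
X_C = 1/(ωC) = 69.6 Ω
Branch 1: Z₁ = R = 38.0 Ω
Branch 2 (series LC): Z₂ = j(X_L − X_C) = j149 Ω
Parallel: Z = Z₁Z₂/(Z₁+Z₂), |Z| = 36.8 Ω, ∠Z = 14.3°
I = V/|Z| = 31.0 mA
P = VI cos φ = 1.14 × 0.0310 × cos(14.3°) = 34.2 mW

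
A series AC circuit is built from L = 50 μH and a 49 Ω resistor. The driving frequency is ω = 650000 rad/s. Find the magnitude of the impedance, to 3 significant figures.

X_L = ωL = 32.5 Ω
Z = 49.0 + j32.5 Ω
|Z| = √(49.0² + 32.5²) = 58.8 Ω

58.8 Ω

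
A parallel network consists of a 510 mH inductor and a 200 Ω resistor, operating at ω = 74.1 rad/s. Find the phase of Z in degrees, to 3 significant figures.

79.3°

X_L = ωL = 37.8 Ω
Parallel: admittances add. Y = 1/R + 1/(jωL)
Y = (0.00500 − j0.0265) S
|Y| = 0.0269 S → |Z| = 1/|Y| = 37.1 Ω, ∠Z = −∠Y = 79.3°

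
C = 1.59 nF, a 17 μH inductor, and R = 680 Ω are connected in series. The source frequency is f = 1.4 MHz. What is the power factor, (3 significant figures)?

0.993

ω = 2πf = 8.796e+06 rad/s
X_L = ωL = 150 Ω
X_C = 1/(ωC) = 71.5 Ω
Net reactance X = X_L − X_C = 78.0 Ω
Z = 680 + j78.0 Ω
|Z| = √(680² + 78.0²) = 684 Ω
∠Z = arctan(78.0/680) = 6.55°
cos φ = cos(6.55°) = 0.993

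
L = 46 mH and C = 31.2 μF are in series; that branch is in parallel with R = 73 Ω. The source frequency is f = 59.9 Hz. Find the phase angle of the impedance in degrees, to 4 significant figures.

ω = 2πf = 376.4 rad/s
X_L = ωL = 17.31 Ω
X_C = 1/(ωC) = 85.16 Ω
Branch 1: Z₁ = R = 73.00 Ω
Branch 2 (series LC): Z₂ = j(X_L − X_C) = −j67.85 Ω
Parallel: Z = Z₁Z₂/(Z₁+Z₂), |Z| = 49.70 Ω, ∠Z = -47.09°

-47.09°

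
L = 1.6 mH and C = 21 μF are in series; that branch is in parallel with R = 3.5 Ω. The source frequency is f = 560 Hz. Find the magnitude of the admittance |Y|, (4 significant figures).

312.5 mS

ω = 2πf = 3519 rad/s
X_L = ωL = 5.630 Ω
X_C = 1/(ωC) = 13.53 Ω
Branch 1: Z₁ = R = 3.500 Ω
Branch 2 (series LC): Z₂ = j(X_L − X_C) = −j7.904 Ω
Parallel: Z = Z₁Z₂/(Z₁+Z₂), |Z| = 3.200 Ω, ∠Z = -23.88°
|Y| = 1/|Z| = 312.5 mS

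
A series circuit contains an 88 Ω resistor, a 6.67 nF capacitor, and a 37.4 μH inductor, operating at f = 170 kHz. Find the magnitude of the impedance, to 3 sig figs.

134 Ω

ω = 2πf = 1.068e+06 rad/s
X_L = ωL = 39.9 Ω
X_C = 1/(ωC) = 140 Ω
Net reactance X = X_L − X_C = -100 Ω
Z = 88.0 − j100 Ω
|Z| = √(88.0² + 100²) = 134 Ω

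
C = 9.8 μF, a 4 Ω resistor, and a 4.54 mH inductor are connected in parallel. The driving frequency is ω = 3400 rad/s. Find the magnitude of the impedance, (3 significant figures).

3.97 Ω

X_L = ωL = 15.4 Ω
X_C = 1/(ωC) = 30.0 Ω
Parallel: admittances add. Y = 1/R + 1/(jωL) + jωC
Y = (0.250 − j0.0315) S
|Y| = 0.252 S → |Z| = 1/|Y| = 3.97 Ω, ∠Z = −∠Y = 7.17°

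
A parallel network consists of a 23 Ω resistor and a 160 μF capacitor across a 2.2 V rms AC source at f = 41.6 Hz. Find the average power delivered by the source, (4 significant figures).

210.4 mW

ω = 2πf = 261.4 rad/s
X_C = 1/(ωC) = 23.91 Ω
Parallel: admittances add. Y = 1/R + jωC
Y = (0.04348 + j0.04182) S
|Y| = 0.06033 S → |Z| = 1/|Y| = 16.58 Ω, ∠Z = −∠Y = -43.89°
I = V/|Z| = 132.7 mA
P = VI cos φ = 2.2 × 0.1327 × cos(-43.89°) = 210.4 mW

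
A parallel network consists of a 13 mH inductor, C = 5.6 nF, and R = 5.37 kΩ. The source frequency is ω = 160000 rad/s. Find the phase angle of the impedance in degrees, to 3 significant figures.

-65.8°

X_L = ωL = 2080 Ω
X_C = 1/(ωC) = 1120 Ω
Parallel: admittances add. Y = 1/R + 1/(jωL) + jωC
Y = (0.000186 + j0.000415) S
|Y| = 0.000455 S → |Z| = 1/|Y| = 2200 Ω, ∠Z = −∠Y = -65.8°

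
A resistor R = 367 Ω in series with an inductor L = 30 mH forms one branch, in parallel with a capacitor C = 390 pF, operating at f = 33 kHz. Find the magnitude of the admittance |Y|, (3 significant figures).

79.9 μS

ω = 2πf = 207300 rad/s
X_L = ωL = 6220 Ω
X_C = 1/(ωC) = 12400 Ω
Branch 1 (R+jX_L): Z₁ = 367 + j6220 Ω, |Z₁| = 6230 Ω
Branch 2 (−jX_C): Z₂ = −j12400 Ω
Parallel: Z = Z₁Z₂/(Z₁+Z₂), |Z| = 12500 Ω, ∠Z = 83.2°
|Y| = 1/|Z| = 79.9 μS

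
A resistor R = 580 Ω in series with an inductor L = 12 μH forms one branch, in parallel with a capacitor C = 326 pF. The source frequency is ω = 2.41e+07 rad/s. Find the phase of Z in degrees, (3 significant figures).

-79.1°

X_L = ωL = 289 Ω
X_C = 1/(ωC) = 127 Ω
Branch 1 (R+jX_L): Z₁ = 580 + j289 Ω, |Z₁| = 648 Ω
Branch 2 (−jX_C): Z₂ = −j127 Ω
Parallel: Z = Z₁Z₂/(Z₁+Z₂), |Z| = 137 Ω, ∠Z = -79.1°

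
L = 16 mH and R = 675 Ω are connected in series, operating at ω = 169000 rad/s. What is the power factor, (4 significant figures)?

0.2422

X_L = ωL = 2704 Ω
Z = 675.0 + j2704 Ω
|Z| = √(675.0² + 2704²) = 2787 Ω
∠Z = arctan(2704/675.0) = 75.98°
cos φ = cos(75.98°) = 0.2422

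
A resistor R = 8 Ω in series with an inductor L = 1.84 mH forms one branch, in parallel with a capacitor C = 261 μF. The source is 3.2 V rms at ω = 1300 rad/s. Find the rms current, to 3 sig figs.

1.04 A

X_L = ωL = 2.39 Ω
X_C = 1/(ωC) = 2.95 Ω
Branch 1 (R+jX_L): Z₁ = 8.00 + j2.39 Ω, |Z₁| = 8.35 Ω
Branch 2 (−jX_C): Z₂ = −j2.95 Ω
Parallel: Z = Z₁Z₂/(Z₁+Z₂), |Z| = 3.07 Ω, ∠Z = -69.4°
I = V/|Z| = 3.2/3.07 = 1.04 A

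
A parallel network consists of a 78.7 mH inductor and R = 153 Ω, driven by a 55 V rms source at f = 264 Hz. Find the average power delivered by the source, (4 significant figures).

ω = 2πf = 1659 rad/s
X_L = ωL = 130.5 Ω
Parallel: admittances add. Y = 1/R + 1/(jωL)
Y = (0.006536 − j0.007660) S
|Y| = 0.01007 S → |Z| = 1/|Y| = 99.31 Ω, ∠Z = −∠Y = 49.53°
I = V/|Z| = 553.8 mA
P = VI cos φ = 55 × 0.5538 × cos(49.53°) = 19.77 W

19.77 W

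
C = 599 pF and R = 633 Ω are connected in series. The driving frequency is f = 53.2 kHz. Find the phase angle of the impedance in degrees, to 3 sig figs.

-82.8°

ω = 2πf = 334300 rad/s
X_C = 1/(ωC) = 4990 Ω
Z = 633 − j4990 Ω
|Z| = √(633² + 4990²) = 5030 Ω
∠Z = arctan(-4990/633) = -82.8°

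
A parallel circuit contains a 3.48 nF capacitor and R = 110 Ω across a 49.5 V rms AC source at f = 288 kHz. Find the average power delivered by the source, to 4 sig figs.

22.27 W

ω = 2πf = 1.81e+06 rad/s
X_C = 1/(ωC) = 158.8 Ω
Parallel: admittances add. Y = 1/R + jωC
Y = (0.009091 + j0.006297) S
|Y| = 0.01106 S → |Z| = 1/|Y| = 90.42 Ω, ∠Z = −∠Y = -34.71°
I = V/|Z| = 547.4 mA
P = VI cos φ = 49.5 × 0.5474 × cos(-34.71°) = 22.27 W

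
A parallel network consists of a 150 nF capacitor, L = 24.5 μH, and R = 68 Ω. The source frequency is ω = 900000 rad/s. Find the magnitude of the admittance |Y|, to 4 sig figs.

X_L = ωL = 22.05 Ω
X_C = 1/(ωC) = 7.407 Ω
Parallel: admittances add. Y = 1/R + 1/(jωL) + jωC
Y = (0.01471 + j0.08965) S
|Y| = 0.09085 S → |Z| = 1/|Y| = 11.01 Ω, ∠Z = −∠Y = -80.68°

90.85 mS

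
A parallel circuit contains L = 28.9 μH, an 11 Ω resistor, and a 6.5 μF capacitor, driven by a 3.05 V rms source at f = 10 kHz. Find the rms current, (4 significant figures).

515.0 mA

ω = 2πf = 62830 rad/s
X_L = ωL = 1.816 Ω
X_C = 1/(ωC) = 2.449 Ω
Parallel: admittances add. Y = 1/R + 1/(jωL) + jωC
Y = (0.09091 − j0.1423) S
|Y| = 0.1689 S → |Z| = 1/|Y| = 5.922 Ω, ∠Z = −∠Y = 57.43°
I = V/|Z| = 3.05/5.922 = 515.0 mA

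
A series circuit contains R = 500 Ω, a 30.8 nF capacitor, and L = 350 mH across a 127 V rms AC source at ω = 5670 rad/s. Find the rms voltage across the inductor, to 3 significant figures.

X_L = ωL = 1980 Ω
X_C = 1/(ωC) = 5730 Ω
Net reactance X = X_L − X_C = -3740 Ω
Z = 500 − j3740 Ω
|Z| = √(500² + 3740²) = 3770 Ω
I = V/|Z| = 33.6 mA
V_L = I·|Z_L| = 0.0336 × 1980 = 66.8 V

66.8 V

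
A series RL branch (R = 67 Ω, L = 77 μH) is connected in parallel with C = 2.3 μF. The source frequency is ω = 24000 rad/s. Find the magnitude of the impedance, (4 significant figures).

X_L = ωL = 1.848 Ω
X_C = 1/(ωC) = 18.12 Ω
Branch 1 (R+jX_L): Z₁ = 67.00 + j1.848 Ω, |Z₁| = 67.03 Ω
Branch 2 (−jX_C): Z₂ = −j18.12 Ω
Parallel: Z = Z₁Z₂/(Z₁+Z₂), |Z| = 17.61 Ω, ∠Z = -74.77°

17.61 Ω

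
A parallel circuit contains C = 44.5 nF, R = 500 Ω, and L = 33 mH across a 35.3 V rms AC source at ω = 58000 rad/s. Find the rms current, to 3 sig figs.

X_L = ωL = 1910 Ω
X_C = 1/(ωC) = 387 Ω
Parallel: admittances add. Y = 1/R + 1/(jωL) + jωC
Y = (0.00200 + j0.00206) S
|Y| = 0.00287 S → |Z| = 1/|Y| = 348 Ω, ∠Z = −∠Y = -45.8°
I = V/|Z| = 35.3/348 = 101 mA

101 mA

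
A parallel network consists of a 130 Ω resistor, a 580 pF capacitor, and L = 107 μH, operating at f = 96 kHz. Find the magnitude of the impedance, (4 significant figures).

ω = 2πf = 603200 rad/s
X_L = ωL = 64.54 Ω
X_C = 1/(ωC) = 2858 Ω
Parallel: admittances add. Y = 1/R + 1/(jωL) + jωC
Y = (0.007692 − j0.01514) S
|Y| = 0.01699 S → |Z| = 1/|Y| = 58.87 Ω, ∠Z = −∠Y = 63.07°

58.87 Ω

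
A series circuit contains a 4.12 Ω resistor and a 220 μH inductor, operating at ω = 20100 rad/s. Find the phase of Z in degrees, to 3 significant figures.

X_L = ωL = 4.42 Ω
Z = 4.12 + j4.42 Ω
|Z| = √(4.12² + 4.42²) = 6.04 Ω
∠Z = arctan(4.42/4.12) = 47.0°

47.0°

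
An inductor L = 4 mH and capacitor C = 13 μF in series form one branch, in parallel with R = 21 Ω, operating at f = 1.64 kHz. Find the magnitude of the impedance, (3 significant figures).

17.8 Ω

ω = 2πf = 10300 rad/s
X_L = ωL = 41.2 Ω
X_C = 1/(ωC) = 7.47 Ω
Branch 1: Z₁ = R = 21.0 Ω
Branch 2 (series LC): Z₂ = j(X_L − X_C) = j33.8 Ω
Parallel: Z = Z₁Z₂/(Z₁+Z₂), |Z| = 17.8 Ω, ∠Z = 31.9°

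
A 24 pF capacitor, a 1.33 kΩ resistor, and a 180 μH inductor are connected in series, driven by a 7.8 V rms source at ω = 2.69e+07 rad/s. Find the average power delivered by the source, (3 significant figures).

6.42 mW

X_L = ωL = 4840 Ω
X_C = 1/(ωC) = 1550 Ω
Net reactance X = X_L − X_C = 3290 Ω
Z = 1330 + j3290 Ω
|Z| = √(1330² + 3290²) = 3550 Ω
∠Z = arctan(3290/1330) = 68.0°
I = V/|Z| = 2.20 mA
P = VI cos φ = 7.8 × 0.00220 × cos(68.0°) = 6.42 mW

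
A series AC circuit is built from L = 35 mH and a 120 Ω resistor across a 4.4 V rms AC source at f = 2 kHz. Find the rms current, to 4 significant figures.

ω = 2πf = 12570 rad/s
X_L = ωL = 439.8 Ω
Z = 120.0 + j439.8 Ω
|Z| = √(120.0² + 439.8²) = 455.9 Ω
I = V/|Z| = 4.4/455.9 = 9.651 mA

9.651 mA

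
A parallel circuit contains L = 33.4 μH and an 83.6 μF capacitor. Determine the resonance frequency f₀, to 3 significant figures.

ω₀ = 1/√(LC) = 1/√(3.34e-05 × 8.36e-05) = 18920 rad/s
f₀ = ω₀/(2π) = 3.01 kHz

3.01 kHz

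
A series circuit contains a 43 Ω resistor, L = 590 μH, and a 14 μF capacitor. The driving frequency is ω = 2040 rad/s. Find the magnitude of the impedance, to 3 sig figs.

X_L = ωL = 1.20 Ω
X_C = 1/(ωC) = 35.0 Ω
Net reactance X = X_L − X_C = -33.8 Ω
Z = 43.0 − j33.8 Ω
|Z| = √(43.0² + 33.8²) = 54.7 Ω

54.7 Ω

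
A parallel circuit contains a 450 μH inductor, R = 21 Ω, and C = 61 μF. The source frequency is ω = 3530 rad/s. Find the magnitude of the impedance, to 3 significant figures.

X_L = ωL = 1.59 Ω
X_C = 1/(ωC) = 4.64 Ω
Parallel: admittances add. Y = 1/R + 1/(jωL) + jωC
Y = (0.0476 − j0.414) S
|Y| = 0.417 S → |Z| = 1/|Y| = 2.40 Ω, ∠Z = −∠Y = 83.4°

2.40 Ω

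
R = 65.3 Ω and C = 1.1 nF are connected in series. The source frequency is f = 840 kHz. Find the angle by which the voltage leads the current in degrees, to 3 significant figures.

-69.2°

ω = 2πf = 5.278e+06 rad/s
X_C = 1/(ωC) = 172 Ω
Z = 65.3 − j172 Ω
|Z| = √(65.3² + 172²) = 184 Ω
∠Z = arctan(-172/65.3) = -69.2°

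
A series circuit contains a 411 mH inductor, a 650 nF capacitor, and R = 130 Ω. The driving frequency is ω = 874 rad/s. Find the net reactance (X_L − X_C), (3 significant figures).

X_L = ωL = 359 Ω
X_C = 1/(ωC) = 1760 Ω
X = 359 − 1760 = -1400 Ω

-1400 Ω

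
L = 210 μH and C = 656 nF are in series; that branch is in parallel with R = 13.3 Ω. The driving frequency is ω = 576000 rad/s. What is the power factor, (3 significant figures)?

X_L = ωL = 121 Ω
X_C = 1/(ωC) = 2.65 Ω
Branch 1: Z₁ = R = 13.3 Ω
Branch 2 (series LC): Z₂ = j(X_L − X_C) = j118 Ω
Parallel: Z = Z₁Z₂/(Z₁+Z₂), |Z| = 13.2 Ω, ∠Z = 6.41°
cos φ = cos(6.41°) = 0.994

0.994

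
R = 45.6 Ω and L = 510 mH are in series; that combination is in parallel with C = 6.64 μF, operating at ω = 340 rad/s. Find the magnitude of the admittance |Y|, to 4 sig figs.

3.442 mS

X_L = ωL = 173.4 Ω
X_C = 1/(ωC) = 442.9 Ω
Branch 1 (R+jX_L): Z₁ = 45.60 + j173.4 Ω, |Z₁| = 179.3 Ω
Branch 2 (−jX_C): Z₂ = −j442.9 Ω
Parallel: Z = Z₁Z₂/(Z₁+Z₂), |Z| = 290.5 Ω, ∠Z = 65.66°
|Y| = 1/|Z| = 3.442 mS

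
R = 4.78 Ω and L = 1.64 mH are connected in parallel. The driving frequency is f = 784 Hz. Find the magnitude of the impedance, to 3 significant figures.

4.11 Ω

ω = 2πf = 4926 rad/s
X_L = ωL = 8.08 Ω
Parallel: admittances add. Y = 1/R + 1/(jωL)
Y = (0.209 − j0.124) S
|Y| = 0.243 S → |Z| = 1/|Y| = 4.11 Ω, ∠Z = −∠Y = 30.6°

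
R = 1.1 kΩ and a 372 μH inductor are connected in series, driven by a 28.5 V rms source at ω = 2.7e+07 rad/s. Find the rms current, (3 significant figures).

2.82 mA

X_L = ωL = 10000 Ω
Z = 1100 + j10000 Ω
|Z| = √(1100² + 10000²) = 10100 Ω
I = V/|Z| = 28.5/10100 = 2.82 mA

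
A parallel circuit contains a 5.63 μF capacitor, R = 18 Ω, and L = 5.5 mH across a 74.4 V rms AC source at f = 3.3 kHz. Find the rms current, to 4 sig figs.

ω = 2πf = 20730 rad/s
X_L = ωL = 114.0 Ω
X_C = 1/(ωC) = 8.566 Ω
Parallel: admittances add. Y = 1/R + 1/(jωL) + jωC
Y = (0.05556 + j0.1080) S
|Y| = 0.1214 S → |Z| = 1/|Y| = 8.236 Ω, ∠Z = −∠Y = -62.77°
I = V/|Z| = 74.4/8.236 = 9.034 A

9.034 A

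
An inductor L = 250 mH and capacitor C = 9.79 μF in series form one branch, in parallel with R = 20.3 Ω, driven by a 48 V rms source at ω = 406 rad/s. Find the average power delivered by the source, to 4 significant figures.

X_L = ωL = 101.5 Ω
X_C = 1/(ωC) = 251.6 Ω
Branch 1: Z₁ = R = 20.30 Ω
Branch 2 (series LC): Z₂ = j(X_L − X_C) = −j150.1 Ω
Parallel: Z = Z₁Z₂/(Z₁+Z₂), |Z| = 20.12 Ω, ∠Z = -7.703°
I = V/|Z| = 2.386 A
P = VI cos φ = 48 × 2.386 × cos(-7.703°) = 113.5 W

113.5 W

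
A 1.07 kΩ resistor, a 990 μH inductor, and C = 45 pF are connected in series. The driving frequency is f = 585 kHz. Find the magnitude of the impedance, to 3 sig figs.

ω = 2πf = 3.676e+06 rad/s
X_L = ωL = 3640 Ω
X_C = 1/(ωC) = 6050 Ω
Net reactance X = X_L − X_C = -2410 Ω
Z = 1070 − j2410 Ω
|Z| = √(1070² + 2410²) = 2630 Ω

2630 Ω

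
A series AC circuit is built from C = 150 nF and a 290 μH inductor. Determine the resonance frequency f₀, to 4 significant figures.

24.13 kHz

ω₀ = 1/√(LC) = 1/√(0.00029 × 1.5e-07) = 151600 rad/s
f₀ = ω₀/(2π) = 24.13 kHz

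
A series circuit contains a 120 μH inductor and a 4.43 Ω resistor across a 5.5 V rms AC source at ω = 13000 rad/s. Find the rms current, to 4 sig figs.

X_L = ωL = 1.560 Ω
Z = 4.430 + j1.560 Ω
|Z| = √(4.430² + 1.560²) = 4.697 Ω
I = V/|Z| = 5.5/4.697 = 1.171 A

1.171 A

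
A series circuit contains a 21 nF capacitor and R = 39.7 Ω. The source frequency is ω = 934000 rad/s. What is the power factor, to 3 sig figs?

X_C = 1/(ωC) = 51.0 Ω
Z = 39.7 − j51.0 Ω
|Z| = √(39.7² + 51.0²) = 64.6 Ω
∠Z = arctan(-51.0/39.7) = -52.1°
cos φ = cos(-52.1°) = 0.614

0.614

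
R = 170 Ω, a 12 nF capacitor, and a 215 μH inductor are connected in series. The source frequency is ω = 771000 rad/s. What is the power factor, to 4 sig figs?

0.9470

X_L = ωL = 165.8 Ω
X_C = 1/(ωC) = 108.1 Ω
Net reactance X = X_L − X_C = 57.68 Ω
Z = 170.0 + j57.68 Ω
|Z| = √(170.0² + 57.68²) = 179.5 Ω
∠Z = arctan(57.68/170.0) = 18.74°
cos φ = cos(18.74°) = 0.9470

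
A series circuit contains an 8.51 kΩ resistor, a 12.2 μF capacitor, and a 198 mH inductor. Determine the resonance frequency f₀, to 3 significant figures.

102 Hz

ω₀ = 1/√(LC) = 1/√(0.198 × 1.22e-05) = 643.4 rad/s
f₀ = ω₀/(2π) = 102 Hz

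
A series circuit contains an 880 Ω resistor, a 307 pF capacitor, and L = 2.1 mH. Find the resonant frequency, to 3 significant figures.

198 kHz

ω₀ = 1/√(LC) = 1/√(0.0021 × 3.07e-10) = 1.245e+06 rad/s
f₀ = ω₀/(2π) = 198 kHz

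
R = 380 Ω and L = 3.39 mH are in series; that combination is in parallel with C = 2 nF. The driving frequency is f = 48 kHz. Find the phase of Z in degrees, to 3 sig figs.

ω = 2πf = 301600 rad/s
X_L = ωL = 1020 Ω
X_C = 1/(ωC) = 1660 Ω
Branch 1 (R+jX_L): Z₁ = 380 + j1020 Ω, |Z₁| = 1090 Ω
Branch 2 (−jX_C): Z₂ = −j1660 Ω
Parallel: Z = Z₁Z₂/(Z₁+Z₂), |Z| = 2440 Ω, ∠Z = 38.7°

38.7°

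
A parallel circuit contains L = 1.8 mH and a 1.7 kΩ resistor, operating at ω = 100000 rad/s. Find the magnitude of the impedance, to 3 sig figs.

X_L = ωL = 180 Ω
Parallel: admittances add. Y = 1/R + 1/(jωL)
Y = (0.000588 − j0.00556) S
|Y| = 0.00559 S → |Z| = 1/|Y| = 179 Ω, ∠Z = −∠Y = 84.0°

179 Ω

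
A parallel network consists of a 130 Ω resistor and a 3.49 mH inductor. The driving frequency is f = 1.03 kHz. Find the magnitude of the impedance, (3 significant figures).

22.3 Ω

ω = 2πf = 6472 rad/s
X_L = ωL = 22.6 Ω
Parallel: admittances add. Y = 1/R + 1/(jωL)
Y = (0.00769 − j0.0443) S
|Y| = 0.0449 S → |Z| = 1/|Y| = 22.3 Ω, ∠Z = −∠Y = 80.1°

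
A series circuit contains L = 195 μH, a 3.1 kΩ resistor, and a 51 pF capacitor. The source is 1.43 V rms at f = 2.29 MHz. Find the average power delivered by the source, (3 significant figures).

542 μW

ω = 2πf = 1.439e+07 rad/s
X_L = ωL = 2810 Ω
X_C = 1/(ωC) = 1360 Ω
Net reactance X = X_L − X_C = 1440 Ω
Z = 3100 + j1440 Ω
|Z| = √(3100² + 1440²) = 3420 Ω
∠Z = arctan(1440/3100) = 25.0°
I = V/|Z| = 418 μA
P = VI cos φ = 1.43 × 0.000418 × cos(25.0°) = 542 μW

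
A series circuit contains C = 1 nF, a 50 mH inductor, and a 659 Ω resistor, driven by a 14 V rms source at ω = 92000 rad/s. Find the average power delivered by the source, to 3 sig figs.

X_L = ωL = 4600 Ω
X_C = 1/(ωC) = 10900 Ω
Net reactance X = X_L − X_C = -6270 Ω
Z = 659 − j6270 Ω
|Z| = √(659² + 6270²) = 6300 Ω
∠Z = arctan(-6270/659) = -84.0°
I = V/|Z| = 2.22 mA
P = VI cos φ = 14 × 0.00222 × cos(-84.0°) = 3.25 mW

3.25 mW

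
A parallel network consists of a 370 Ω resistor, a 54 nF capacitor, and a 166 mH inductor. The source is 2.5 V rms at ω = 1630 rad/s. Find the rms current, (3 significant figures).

X_L = ωL = 271 Ω
X_C = 1/(ωC) = 11400 Ω
Parallel: admittances add. Y = 1/R + 1/(jωL) + jωC
Y = (0.00270 − j0.00361) S
|Y| = 0.00451 S → |Z| = 1/|Y| = 222 Ω, ∠Z = −∠Y = 53.2°
I = V/|Z| = 2.5/222 = 11.3 mA

11.3 mA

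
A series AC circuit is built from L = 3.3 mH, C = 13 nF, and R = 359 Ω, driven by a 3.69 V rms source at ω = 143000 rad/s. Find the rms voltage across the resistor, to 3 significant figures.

X_L = ωL = 472 Ω
X_C = 1/(ωC) = 538 Ω
Net reactance X = X_L − X_C = -66.0 Ω
Z = 359 − j66.0 Ω
|Z| = √(359² + 66.0²) = 365 Ω
I = V/|Z| = 10.1 mA
V_R = I·|Z_R| = 0.0101 × 359 = 3.63 V

3.63 V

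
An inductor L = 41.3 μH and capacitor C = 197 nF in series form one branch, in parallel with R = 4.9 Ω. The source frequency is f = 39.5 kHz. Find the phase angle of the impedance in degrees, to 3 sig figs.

-25.7°

ω = 2πf = 248200 rad/s
X_L = ωL = 10.3 Ω
X_C = 1/(ωC) = 20.5 Ω
Branch 1: Z₁ = R = 4.90 Ω
Branch 2 (series LC): Z₂ = j(X_L − X_C) = −j10.2 Ω
Parallel: Z = Z₁Z₂/(Z₁+Z₂), |Z| = 4.42 Ω, ∠Z = -25.7°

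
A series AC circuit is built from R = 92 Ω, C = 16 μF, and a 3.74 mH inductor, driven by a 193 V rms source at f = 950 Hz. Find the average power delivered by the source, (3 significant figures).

398 W

ω = 2πf = 5969 rad/s
X_L = ωL = 22.3 Ω
X_C = 1/(ωC) = 10.5 Ω
Net reactance X = X_L − X_C = 11.9 Ω
Z = 92.0 + j11.9 Ω
|Z| = √(92.0² + 11.9²) = 92.8 Ω
∠Z = arctan(11.9/92.0) = 7.34°
I = V/|Z| = 2.08 A
P = VI cos φ = 193 × 2.08 × cos(7.34°) = 398 W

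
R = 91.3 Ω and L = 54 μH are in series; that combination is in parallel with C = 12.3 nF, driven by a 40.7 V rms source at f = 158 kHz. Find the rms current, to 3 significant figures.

ω = 2πf = 992700 rad/s
X_L = ωL = 53.6 Ω
X_C = 1/(ωC) = 81.9 Ω
Branch 1 (R+jX_L): Z₁ = 91.3 + j53.6 Ω, |Z₁| = 106 Ω
Branch 2 (−jX_C): Z₂ = −j81.9 Ω
Parallel: Z = Z₁Z₂/(Z₁+Z₂), |Z| = 90.7 Ω, ∠Z = -42.4°
I = V/|Z| = 40.7/90.7 = 449 mA

449 mA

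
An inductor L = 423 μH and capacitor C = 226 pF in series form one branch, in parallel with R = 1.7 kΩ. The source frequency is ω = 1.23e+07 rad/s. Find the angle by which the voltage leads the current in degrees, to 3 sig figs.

19.3°

X_L = ωL = 5200 Ω
X_C = 1/(ωC) = 360 Ω
Branch 1: Z₁ = R = 1700 Ω
Branch 2 (series LC): Z₂ = j(X_L − X_C) = j4840 Ω
Parallel: Z = Z₁Z₂/(Z₁+Z₂), |Z| = 1600 Ω, ∠Z = 19.3°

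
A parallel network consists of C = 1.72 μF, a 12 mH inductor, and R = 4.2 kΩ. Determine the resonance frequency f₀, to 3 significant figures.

ω₀ = 1/√(LC) = 1/√(0.012 × 1.72e-06) = 6961 rad/s
f₀ = ω₀/(2π) = 1.11 kHz

1.11 kHz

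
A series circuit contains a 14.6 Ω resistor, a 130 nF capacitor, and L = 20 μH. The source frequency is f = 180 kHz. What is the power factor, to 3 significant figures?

ω = 2πf = 1.131e+06 rad/s
X_L = ωL = 22.6 Ω
X_C = 1/(ωC) = 6.80 Ω
Net reactance X = X_L − X_C = 15.8 Ω
Z = 14.6 + j15.8 Ω
|Z| = √(14.6² + 15.8²) = 21.5 Ω
∠Z = arctan(15.8/14.6) = 47.3°
cos φ = cos(47.3°) = 0.678

0.678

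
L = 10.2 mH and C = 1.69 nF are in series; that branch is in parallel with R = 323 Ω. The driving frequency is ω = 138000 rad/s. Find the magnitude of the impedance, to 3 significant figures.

X_L = ωL = 1410 Ω
X_C = 1/(ωC) = 4290 Ω
Branch 1: Z₁ = R = 323 Ω
Branch 2 (series LC): Z₂ = j(X_L − X_C) = −j2880 Ω
Parallel: Z = Z₁Z₂/(Z₁+Z₂), |Z| = 321 Ω, ∠Z = -6.40°

321 Ω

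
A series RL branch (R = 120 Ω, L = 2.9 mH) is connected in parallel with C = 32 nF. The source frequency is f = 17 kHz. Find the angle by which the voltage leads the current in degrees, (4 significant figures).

ω = 2πf = 106800 rad/s
X_L = ωL = 309.8 Ω
X_C = 1/(ωC) = 292.6 Ω
Branch 1 (R+jX_L): Z₁ = 120.0 + j309.8 Ω, |Z₁| = 332.2 Ω
Branch 2 (−jX_C): Z₂ = −j292.6 Ω
Parallel: Z = Z₁Z₂/(Z₁+Z₂), |Z| = 801.7 Ω, ∠Z = -29.33°

-29.33°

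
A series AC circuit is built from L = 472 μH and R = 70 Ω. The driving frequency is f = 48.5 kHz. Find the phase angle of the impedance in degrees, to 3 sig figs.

64.0°

ω = 2πf = 304700 rad/s
X_L = ωL = 144 Ω
Z = 70.0 + j144 Ω
|Z| = √(70.0² + 144²) = 160 Ω
∠Z = arctan(144/70.0) = 64.0°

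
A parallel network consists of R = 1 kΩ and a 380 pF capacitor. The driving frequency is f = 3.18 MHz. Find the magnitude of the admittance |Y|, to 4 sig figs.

7.658 mS

ω = 2πf = 1.998e+07 rad/s
X_C = 1/(ωC) = 131.7 Ω
Parallel: admittances add. Y = 1/R + jωC
Y = (0.001000 + j0.007593) S
|Y| = 0.007658 S → |Z| = 1/|Y| = 130.6 Ω, ∠Z = −∠Y = -82.50°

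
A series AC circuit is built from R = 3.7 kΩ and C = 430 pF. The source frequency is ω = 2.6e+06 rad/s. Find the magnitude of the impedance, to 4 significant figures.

3807 Ω

X_C = 1/(ωC) = 894.5 Ω
Z = 3700 − j894.5 Ω
|Z| = √(3700² + 894.5²) = 3807 Ω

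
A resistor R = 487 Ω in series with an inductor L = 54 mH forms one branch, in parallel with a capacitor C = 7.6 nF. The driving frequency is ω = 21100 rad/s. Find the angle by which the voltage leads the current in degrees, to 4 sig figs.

61.40°

X_L = ωL = 1139 Ω
X_C = 1/(ωC) = 6236 Ω
Branch 1 (R+jX_L): Z₁ = 487.0 + j1139 Ω, |Z₁| = 1239 Ω
Branch 2 (−jX_C): Z₂ = −j6236 Ω
Parallel: Z = Z₁Z₂/(Z₁+Z₂), |Z| = 1509 Ω, ∠Z = 61.40°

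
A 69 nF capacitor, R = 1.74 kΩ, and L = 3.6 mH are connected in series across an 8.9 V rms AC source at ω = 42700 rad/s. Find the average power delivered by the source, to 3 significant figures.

45.0 mW

X_L = ωL = 154 Ω
X_C = 1/(ωC) = 339 Ω
Net reactance X = X_L − X_C = -186 Ω
Z = 1740 − j186 Ω
|Z| = √(1740² + 186²) = 1750 Ω
∠Z = arctan(-186/1740) = -6.09°
I = V/|Z| = 5.09 mA
P = VI cos φ = 8.9 × 0.00509 × cos(-6.09°) = 45.0 mW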